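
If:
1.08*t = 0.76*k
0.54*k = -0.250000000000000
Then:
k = -0.46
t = -0.33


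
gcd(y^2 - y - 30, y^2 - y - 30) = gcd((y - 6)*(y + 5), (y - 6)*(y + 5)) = y^2 - y - 30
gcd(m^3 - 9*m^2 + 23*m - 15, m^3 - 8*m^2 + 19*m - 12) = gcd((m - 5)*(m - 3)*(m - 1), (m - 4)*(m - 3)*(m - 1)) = m^2 - 4*m + 3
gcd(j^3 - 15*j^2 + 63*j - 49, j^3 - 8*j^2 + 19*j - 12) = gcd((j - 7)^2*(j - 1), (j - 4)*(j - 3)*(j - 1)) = j - 1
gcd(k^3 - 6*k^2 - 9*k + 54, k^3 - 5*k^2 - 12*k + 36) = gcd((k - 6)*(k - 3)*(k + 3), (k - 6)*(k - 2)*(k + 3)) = k^2 - 3*k - 18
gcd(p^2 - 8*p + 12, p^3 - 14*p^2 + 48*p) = p - 6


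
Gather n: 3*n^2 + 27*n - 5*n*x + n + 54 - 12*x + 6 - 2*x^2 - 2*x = 3*n^2 + n*(28 - 5*x) - 2*x^2 - 14*x + 60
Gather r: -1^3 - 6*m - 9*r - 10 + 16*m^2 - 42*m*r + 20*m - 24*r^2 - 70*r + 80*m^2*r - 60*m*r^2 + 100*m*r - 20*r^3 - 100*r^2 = 16*m^2 + 14*m - 20*r^3 + r^2*(-60*m - 124) + r*(80*m^2 + 58*m - 79) - 11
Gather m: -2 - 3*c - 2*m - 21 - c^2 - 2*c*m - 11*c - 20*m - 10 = -c^2 - 14*c + m*(-2*c - 22) - 33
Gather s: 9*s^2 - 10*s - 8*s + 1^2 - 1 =9*s^2 - 18*s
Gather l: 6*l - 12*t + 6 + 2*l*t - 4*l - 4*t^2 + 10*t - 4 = l*(2*t + 2) - 4*t^2 - 2*t + 2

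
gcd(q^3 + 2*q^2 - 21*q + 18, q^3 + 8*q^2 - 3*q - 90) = q^2 + 3*q - 18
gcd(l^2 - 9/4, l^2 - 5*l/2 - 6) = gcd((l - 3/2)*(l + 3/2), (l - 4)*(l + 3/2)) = l + 3/2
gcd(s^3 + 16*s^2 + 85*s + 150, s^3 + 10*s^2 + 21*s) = 1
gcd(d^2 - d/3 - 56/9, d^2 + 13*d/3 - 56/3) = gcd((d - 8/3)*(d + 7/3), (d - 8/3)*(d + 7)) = d - 8/3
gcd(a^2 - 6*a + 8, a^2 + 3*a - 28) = a - 4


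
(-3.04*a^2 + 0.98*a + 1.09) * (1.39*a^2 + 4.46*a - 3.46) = -4.2256*a^4 - 12.1962*a^3 + 16.4043*a^2 + 1.4706*a - 3.7714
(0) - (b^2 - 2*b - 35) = -b^2 + 2*b + 35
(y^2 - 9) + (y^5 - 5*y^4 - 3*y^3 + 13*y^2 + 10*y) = y^5 - 5*y^4 - 3*y^3 + 14*y^2 + 10*y - 9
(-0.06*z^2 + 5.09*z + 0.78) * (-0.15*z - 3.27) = 0.009*z^3 - 0.5673*z^2 - 16.7613*z - 2.5506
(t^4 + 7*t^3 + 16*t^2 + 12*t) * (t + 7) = t^5 + 14*t^4 + 65*t^3 + 124*t^2 + 84*t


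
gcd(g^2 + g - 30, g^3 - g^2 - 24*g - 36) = 1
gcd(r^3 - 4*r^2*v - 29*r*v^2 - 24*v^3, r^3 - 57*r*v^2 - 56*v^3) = r^2 - 7*r*v - 8*v^2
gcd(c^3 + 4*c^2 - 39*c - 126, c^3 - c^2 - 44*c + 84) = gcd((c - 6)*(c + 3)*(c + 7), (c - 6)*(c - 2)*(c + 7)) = c^2 + c - 42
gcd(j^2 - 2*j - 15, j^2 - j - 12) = j + 3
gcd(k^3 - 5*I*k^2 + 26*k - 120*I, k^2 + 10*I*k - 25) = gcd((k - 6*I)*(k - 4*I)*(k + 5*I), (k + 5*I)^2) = k + 5*I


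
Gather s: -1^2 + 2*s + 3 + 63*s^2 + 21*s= 63*s^2 + 23*s + 2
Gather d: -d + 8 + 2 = 10 - d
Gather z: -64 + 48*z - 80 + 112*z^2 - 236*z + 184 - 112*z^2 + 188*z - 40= 0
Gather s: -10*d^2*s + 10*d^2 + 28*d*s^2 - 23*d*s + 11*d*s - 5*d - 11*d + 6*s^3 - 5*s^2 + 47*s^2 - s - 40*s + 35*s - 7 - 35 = 10*d^2 - 16*d + 6*s^3 + s^2*(28*d + 42) + s*(-10*d^2 - 12*d - 6) - 42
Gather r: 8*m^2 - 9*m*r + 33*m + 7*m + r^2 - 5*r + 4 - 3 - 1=8*m^2 + 40*m + r^2 + r*(-9*m - 5)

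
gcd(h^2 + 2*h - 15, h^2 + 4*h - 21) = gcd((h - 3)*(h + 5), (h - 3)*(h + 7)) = h - 3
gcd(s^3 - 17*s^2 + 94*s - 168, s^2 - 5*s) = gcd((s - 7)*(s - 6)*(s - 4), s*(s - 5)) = 1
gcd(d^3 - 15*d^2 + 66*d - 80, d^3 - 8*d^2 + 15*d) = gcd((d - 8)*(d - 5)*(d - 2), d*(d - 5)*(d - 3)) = d - 5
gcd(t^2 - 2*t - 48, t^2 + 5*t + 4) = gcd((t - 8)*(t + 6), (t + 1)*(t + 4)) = 1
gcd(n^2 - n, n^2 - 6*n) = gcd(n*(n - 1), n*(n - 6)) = n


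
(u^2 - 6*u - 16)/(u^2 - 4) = (u - 8)/(u - 2)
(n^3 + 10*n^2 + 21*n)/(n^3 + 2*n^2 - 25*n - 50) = n*(n^2 + 10*n + 21)/(n^3 + 2*n^2 - 25*n - 50)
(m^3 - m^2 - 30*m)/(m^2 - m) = (m^2 - m - 30)/(m - 1)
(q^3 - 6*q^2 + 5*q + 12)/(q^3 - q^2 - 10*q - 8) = (q - 3)/(q + 2)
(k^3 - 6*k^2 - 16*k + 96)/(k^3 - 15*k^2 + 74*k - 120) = (k + 4)/(k - 5)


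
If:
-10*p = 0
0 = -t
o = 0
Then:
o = 0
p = 0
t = 0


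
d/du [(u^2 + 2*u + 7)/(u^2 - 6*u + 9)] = 4*(-2*u - 5)/(u^3 - 9*u^2 + 27*u - 27)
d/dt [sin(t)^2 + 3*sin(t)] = (2*sin(t) + 3)*cos(t)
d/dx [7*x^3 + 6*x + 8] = 21*x^2 + 6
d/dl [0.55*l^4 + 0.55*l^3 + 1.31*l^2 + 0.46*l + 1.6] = 2.2*l^3 + 1.65*l^2 + 2.62*l + 0.46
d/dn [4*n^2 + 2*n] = 8*n + 2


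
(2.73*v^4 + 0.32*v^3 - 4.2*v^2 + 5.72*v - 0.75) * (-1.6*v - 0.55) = -4.368*v^5 - 2.0135*v^4 + 6.544*v^3 - 6.842*v^2 - 1.946*v + 0.4125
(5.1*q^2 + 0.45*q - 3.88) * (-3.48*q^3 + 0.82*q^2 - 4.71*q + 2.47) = -17.748*q^5 + 2.616*q^4 - 10.1496*q^3 + 7.2959*q^2 + 19.3863*q - 9.5836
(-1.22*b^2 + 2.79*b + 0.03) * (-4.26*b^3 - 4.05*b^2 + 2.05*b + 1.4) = 5.1972*b^5 - 6.9444*b^4 - 13.9283*b^3 + 3.89*b^2 + 3.9675*b + 0.042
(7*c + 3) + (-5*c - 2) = 2*c + 1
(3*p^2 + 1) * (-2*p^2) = -6*p^4 - 2*p^2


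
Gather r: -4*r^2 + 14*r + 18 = -4*r^2 + 14*r + 18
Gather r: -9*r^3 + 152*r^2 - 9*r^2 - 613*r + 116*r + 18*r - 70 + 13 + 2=-9*r^3 + 143*r^2 - 479*r - 55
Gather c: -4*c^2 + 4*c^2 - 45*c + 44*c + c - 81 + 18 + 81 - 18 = 0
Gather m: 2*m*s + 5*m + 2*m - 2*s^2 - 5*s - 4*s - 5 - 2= m*(2*s + 7) - 2*s^2 - 9*s - 7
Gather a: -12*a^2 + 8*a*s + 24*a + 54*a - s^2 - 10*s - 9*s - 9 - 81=-12*a^2 + a*(8*s + 78) - s^2 - 19*s - 90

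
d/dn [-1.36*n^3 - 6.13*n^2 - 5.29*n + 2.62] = -4.08*n^2 - 12.26*n - 5.29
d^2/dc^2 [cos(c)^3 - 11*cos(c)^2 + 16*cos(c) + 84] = -67*cos(c)/4 + 22*cos(2*c) - 9*cos(3*c)/4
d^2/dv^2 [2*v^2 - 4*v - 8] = 4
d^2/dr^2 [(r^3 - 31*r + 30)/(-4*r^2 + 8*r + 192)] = -21/(2*r^3 - 48*r^2 + 384*r - 1024)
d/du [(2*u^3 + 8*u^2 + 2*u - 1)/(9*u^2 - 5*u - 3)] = (18*u^4 - 20*u^3 - 76*u^2 - 30*u - 11)/(81*u^4 - 90*u^3 - 29*u^2 + 30*u + 9)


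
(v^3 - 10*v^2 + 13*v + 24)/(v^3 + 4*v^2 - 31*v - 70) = (v^3 - 10*v^2 + 13*v + 24)/(v^3 + 4*v^2 - 31*v - 70)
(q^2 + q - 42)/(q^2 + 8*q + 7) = (q - 6)/(q + 1)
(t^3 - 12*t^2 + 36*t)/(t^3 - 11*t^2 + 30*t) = (t - 6)/(t - 5)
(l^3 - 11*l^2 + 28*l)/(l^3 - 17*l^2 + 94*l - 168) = l/(l - 6)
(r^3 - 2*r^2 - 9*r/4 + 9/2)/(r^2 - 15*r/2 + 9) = (r^2 - r/2 - 3)/(r - 6)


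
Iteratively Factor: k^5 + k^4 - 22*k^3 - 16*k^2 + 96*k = (k)*(k^4 + k^3 - 22*k^2 - 16*k + 96) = k*(k + 4)*(k^3 - 3*k^2 - 10*k + 24) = k*(k - 2)*(k + 4)*(k^2 - k - 12) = k*(k - 4)*(k - 2)*(k + 4)*(k + 3)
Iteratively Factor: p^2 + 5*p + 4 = (p + 4)*(p + 1)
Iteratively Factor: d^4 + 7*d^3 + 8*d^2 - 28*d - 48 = (d + 4)*(d^3 + 3*d^2 - 4*d - 12) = (d - 2)*(d + 4)*(d^2 + 5*d + 6) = (d - 2)*(d + 2)*(d + 4)*(d + 3)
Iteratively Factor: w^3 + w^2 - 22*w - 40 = (w - 5)*(w^2 + 6*w + 8) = (w - 5)*(w + 4)*(w + 2)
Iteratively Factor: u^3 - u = (u - 1)*(u^2 + u) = u*(u - 1)*(u + 1)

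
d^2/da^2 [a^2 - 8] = 2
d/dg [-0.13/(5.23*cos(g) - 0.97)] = -0.6799*sin(g)/(5.23*cos(g) - 0.97)^2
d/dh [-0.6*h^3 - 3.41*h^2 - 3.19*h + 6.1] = -1.8*h^2 - 6.82*h - 3.19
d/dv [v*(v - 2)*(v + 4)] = 3*v^2 + 4*v - 8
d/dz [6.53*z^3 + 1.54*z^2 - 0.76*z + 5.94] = 19.59*z^2 + 3.08*z - 0.76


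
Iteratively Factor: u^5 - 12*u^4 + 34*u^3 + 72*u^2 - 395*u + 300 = (u - 5)*(u^4 - 7*u^3 - u^2 + 67*u - 60) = (u - 5)*(u + 3)*(u^3 - 10*u^2 + 29*u - 20) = (u - 5)*(u - 1)*(u + 3)*(u^2 - 9*u + 20) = (u - 5)^2*(u - 1)*(u + 3)*(u - 4)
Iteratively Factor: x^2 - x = (x - 1)*(x)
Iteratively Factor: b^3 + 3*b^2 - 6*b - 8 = (b - 2)*(b^2 + 5*b + 4) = (b - 2)*(b + 1)*(b + 4)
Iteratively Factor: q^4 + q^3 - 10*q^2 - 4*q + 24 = (q + 2)*(q^3 - q^2 - 8*q + 12) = (q - 2)*(q + 2)*(q^2 + q - 6) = (q - 2)^2*(q + 2)*(q + 3)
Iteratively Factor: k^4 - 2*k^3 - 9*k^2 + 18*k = (k - 3)*(k^3 + k^2 - 6*k) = k*(k - 3)*(k^2 + k - 6) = k*(k - 3)*(k - 2)*(k + 3)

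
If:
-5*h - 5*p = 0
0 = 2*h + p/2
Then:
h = 0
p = 0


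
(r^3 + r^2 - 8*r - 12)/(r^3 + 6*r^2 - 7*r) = (r^3 + r^2 - 8*r - 12)/(r*(r^2 + 6*r - 7))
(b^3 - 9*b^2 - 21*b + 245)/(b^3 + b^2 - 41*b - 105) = (b - 7)/(b + 3)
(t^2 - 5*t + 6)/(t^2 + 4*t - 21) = (t - 2)/(t + 7)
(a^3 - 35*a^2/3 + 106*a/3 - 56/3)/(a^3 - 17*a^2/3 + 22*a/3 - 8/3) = (a - 7)/(a - 1)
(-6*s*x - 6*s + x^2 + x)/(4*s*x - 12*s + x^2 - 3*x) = (-6*s*x - 6*s + x^2 + x)/(4*s*x - 12*s + x^2 - 3*x)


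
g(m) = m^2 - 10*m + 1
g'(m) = 2*m - 10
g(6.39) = -22.07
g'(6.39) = 2.78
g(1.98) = -14.88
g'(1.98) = -6.04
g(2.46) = -17.55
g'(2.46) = -5.08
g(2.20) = -16.16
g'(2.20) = -5.60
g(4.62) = -23.86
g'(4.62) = -0.76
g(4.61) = -23.85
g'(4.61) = -0.78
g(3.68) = -22.26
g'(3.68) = -2.64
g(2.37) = -17.08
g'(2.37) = -5.26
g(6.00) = -23.00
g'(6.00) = 2.00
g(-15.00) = 376.00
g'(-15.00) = -40.00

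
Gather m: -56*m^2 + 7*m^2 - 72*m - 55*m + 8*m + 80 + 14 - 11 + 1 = -49*m^2 - 119*m + 84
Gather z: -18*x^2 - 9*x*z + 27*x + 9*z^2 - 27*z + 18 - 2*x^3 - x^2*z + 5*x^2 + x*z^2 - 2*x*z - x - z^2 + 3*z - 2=-2*x^3 - 13*x^2 + 26*x + z^2*(x + 8) + z*(-x^2 - 11*x - 24) + 16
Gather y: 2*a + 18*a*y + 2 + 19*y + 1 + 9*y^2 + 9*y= 2*a + 9*y^2 + y*(18*a + 28) + 3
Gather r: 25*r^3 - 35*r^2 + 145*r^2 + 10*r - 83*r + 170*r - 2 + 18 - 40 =25*r^3 + 110*r^2 + 97*r - 24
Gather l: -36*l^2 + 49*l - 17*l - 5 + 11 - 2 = -36*l^2 + 32*l + 4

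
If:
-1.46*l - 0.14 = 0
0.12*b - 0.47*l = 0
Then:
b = -0.38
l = -0.10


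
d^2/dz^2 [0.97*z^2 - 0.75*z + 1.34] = 1.94000000000000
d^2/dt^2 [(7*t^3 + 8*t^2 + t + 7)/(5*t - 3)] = 2*(175*t^3 - 315*t^2 + 189*t + 262)/(125*t^3 - 225*t^2 + 135*t - 27)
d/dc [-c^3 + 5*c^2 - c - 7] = -3*c^2 + 10*c - 1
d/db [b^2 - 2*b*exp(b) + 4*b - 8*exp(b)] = -2*b*exp(b) + 2*b - 10*exp(b) + 4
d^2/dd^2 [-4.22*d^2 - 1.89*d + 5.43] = -8.44000000000000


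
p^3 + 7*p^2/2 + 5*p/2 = p*(p + 1)*(p + 5/2)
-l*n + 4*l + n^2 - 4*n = (-l + n)*(n - 4)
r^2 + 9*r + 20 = (r + 4)*(r + 5)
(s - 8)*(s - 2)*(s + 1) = s^3 - 9*s^2 + 6*s + 16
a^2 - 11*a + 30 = (a - 6)*(a - 5)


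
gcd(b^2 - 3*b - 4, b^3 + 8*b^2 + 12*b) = 1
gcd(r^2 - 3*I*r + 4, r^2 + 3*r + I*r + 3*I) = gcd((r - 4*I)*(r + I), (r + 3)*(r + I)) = r + I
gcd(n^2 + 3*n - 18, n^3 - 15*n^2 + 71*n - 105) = n - 3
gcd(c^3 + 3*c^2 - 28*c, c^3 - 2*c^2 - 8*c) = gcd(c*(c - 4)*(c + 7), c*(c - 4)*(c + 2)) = c^2 - 4*c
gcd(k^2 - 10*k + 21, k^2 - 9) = k - 3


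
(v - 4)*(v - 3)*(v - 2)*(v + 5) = v^4 - 4*v^3 - 19*v^2 + 106*v - 120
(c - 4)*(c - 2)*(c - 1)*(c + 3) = c^4 - 4*c^3 - 7*c^2 + 34*c - 24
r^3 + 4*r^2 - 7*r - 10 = (r - 2)*(r + 1)*(r + 5)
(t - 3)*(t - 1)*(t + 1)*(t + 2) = t^4 - t^3 - 7*t^2 + t + 6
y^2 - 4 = (y - 2)*(y + 2)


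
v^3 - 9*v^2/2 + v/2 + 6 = (v - 4)*(v - 3/2)*(v + 1)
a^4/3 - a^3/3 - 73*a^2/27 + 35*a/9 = a*(a/3 + 1)*(a - 7/3)*(a - 5/3)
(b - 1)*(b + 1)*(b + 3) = b^3 + 3*b^2 - b - 3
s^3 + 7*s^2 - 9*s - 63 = (s - 3)*(s + 3)*(s + 7)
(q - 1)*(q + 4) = q^2 + 3*q - 4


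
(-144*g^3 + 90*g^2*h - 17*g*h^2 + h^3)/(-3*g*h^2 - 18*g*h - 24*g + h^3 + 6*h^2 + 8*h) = (48*g^2 - 14*g*h + h^2)/(h^2 + 6*h + 8)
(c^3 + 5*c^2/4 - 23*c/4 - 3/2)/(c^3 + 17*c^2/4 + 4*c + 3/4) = (c - 2)/(c + 1)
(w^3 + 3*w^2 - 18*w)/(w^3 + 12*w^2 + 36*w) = (w - 3)/(w + 6)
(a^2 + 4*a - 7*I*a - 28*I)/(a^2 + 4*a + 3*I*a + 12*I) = (a - 7*I)/(a + 3*I)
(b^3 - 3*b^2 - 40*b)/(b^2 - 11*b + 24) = b*(b + 5)/(b - 3)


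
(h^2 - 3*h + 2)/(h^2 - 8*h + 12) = (h - 1)/(h - 6)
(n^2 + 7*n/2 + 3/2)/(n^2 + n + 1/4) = 2*(n + 3)/(2*n + 1)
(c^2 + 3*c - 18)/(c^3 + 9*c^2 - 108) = 1/(c + 6)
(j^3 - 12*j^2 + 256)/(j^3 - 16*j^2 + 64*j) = (j + 4)/j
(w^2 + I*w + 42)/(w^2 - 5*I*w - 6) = (w^2 + I*w + 42)/(w^2 - 5*I*w - 6)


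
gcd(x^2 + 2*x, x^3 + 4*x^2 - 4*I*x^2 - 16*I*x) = x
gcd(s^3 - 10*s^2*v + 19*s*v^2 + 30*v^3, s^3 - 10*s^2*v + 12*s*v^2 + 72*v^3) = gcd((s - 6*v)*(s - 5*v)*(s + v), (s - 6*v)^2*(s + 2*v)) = s - 6*v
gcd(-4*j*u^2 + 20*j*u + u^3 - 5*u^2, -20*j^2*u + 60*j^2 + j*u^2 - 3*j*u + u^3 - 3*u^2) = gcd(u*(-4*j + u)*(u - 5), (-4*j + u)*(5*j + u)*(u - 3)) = -4*j + u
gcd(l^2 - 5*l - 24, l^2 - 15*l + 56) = l - 8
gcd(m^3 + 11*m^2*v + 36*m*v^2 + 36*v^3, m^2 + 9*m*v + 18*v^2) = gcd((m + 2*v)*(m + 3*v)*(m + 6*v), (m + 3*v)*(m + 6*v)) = m^2 + 9*m*v + 18*v^2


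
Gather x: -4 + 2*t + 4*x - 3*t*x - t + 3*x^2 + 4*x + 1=t + 3*x^2 + x*(8 - 3*t) - 3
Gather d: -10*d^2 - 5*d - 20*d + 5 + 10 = -10*d^2 - 25*d + 15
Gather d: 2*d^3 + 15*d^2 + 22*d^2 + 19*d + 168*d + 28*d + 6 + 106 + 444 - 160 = 2*d^3 + 37*d^2 + 215*d + 396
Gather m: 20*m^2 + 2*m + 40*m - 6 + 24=20*m^2 + 42*m + 18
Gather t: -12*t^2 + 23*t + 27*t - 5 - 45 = -12*t^2 + 50*t - 50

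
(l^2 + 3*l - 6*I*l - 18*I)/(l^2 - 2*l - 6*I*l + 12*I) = (l + 3)/(l - 2)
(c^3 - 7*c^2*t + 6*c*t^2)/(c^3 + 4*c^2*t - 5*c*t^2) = (c - 6*t)/(c + 5*t)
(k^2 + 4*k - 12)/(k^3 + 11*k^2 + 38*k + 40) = (k^2 + 4*k - 12)/(k^3 + 11*k^2 + 38*k + 40)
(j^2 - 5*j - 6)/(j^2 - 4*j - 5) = (j - 6)/(j - 5)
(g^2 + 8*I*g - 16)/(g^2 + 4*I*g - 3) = (g^2 + 8*I*g - 16)/(g^2 + 4*I*g - 3)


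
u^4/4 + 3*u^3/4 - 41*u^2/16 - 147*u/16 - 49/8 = (u/2 + 1/2)*(u/2 + 1)*(u - 7/2)*(u + 7/2)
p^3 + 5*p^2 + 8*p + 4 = (p + 1)*(p + 2)^2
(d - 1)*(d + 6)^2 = d^3 + 11*d^2 + 24*d - 36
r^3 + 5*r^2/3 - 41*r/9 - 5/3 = (r - 5/3)*(r + 1/3)*(r + 3)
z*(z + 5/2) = z^2 + 5*z/2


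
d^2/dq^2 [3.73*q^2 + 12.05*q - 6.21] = 7.46000000000000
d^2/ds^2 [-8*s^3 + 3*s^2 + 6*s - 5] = 6 - 48*s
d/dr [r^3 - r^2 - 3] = r*(3*r - 2)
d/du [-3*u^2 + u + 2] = 1 - 6*u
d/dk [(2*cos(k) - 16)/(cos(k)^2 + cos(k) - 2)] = 2*(cos(k)^2 - 16*cos(k) - 6)*sin(k)/(cos(k)^2 + cos(k) - 2)^2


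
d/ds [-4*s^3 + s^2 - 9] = 2*s*(1 - 6*s)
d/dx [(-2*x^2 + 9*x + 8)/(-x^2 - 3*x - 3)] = (15*x^2 + 28*x - 3)/(x^4 + 6*x^3 + 15*x^2 + 18*x + 9)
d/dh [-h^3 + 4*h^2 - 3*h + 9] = -3*h^2 + 8*h - 3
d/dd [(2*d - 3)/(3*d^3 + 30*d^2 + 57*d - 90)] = (-4*d^3 - 11*d^2 + 60*d - 3)/(3*(d^6 + 20*d^5 + 138*d^4 + 320*d^3 - 239*d^2 - 1140*d + 900))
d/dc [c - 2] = 1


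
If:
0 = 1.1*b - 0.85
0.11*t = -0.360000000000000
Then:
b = 0.77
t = -3.27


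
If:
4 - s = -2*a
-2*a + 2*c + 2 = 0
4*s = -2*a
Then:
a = -8/5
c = -13/5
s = 4/5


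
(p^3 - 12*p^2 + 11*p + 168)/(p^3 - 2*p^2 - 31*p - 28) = (p^2 - 5*p - 24)/(p^2 + 5*p + 4)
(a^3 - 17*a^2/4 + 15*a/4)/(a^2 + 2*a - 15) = a*(4*a - 5)/(4*(a + 5))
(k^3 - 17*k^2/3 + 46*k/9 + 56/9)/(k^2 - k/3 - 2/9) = (-9*k^3 + 51*k^2 - 46*k - 56)/(-9*k^2 + 3*k + 2)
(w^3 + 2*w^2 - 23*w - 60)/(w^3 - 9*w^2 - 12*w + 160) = (w + 3)/(w - 8)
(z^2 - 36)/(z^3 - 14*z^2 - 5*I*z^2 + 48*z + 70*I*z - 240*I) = (z + 6)/(z^2 - z*(8 + 5*I) + 40*I)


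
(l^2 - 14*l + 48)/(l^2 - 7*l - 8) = (l - 6)/(l + 1)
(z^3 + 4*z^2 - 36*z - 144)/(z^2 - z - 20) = (z^2 - 36)/(z - 5)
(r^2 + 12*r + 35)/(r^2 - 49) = (r + 5)/(r - 7)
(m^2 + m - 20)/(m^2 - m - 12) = (m + 5)/(m + 3)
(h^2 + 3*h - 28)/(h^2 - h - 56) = (h - 4)/(h - 8)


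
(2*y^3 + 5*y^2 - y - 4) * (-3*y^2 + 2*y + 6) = -6*y^5 - 11*y^4 + 25*y^3 + 40*y^2 - 14*y - 24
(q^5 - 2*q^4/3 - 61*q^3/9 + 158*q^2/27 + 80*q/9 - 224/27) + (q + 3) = q^5 - 2*q^4/3 - 61*q^3/9 + 158*q^2/27 + 89*q/9 - 143/27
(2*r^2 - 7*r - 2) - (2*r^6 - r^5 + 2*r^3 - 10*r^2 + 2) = -2*r^6 + r^5 - 2*r^3 + 12*r^2 - 7*r - 4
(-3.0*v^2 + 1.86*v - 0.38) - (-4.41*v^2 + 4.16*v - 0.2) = 1.41*v^2 - 2.3*v - 0.18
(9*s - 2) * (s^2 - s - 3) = 9*s^3 - 11*s^2 - 25*s + 6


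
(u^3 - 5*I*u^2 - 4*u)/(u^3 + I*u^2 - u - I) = u*(u^2 - 5*I*u - 4)/(u^3 + I*u^2 - u - I)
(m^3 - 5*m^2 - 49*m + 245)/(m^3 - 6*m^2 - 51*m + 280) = (m - 7)/(m - 8)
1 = 1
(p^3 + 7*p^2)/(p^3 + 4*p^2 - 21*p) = p/(p - 3)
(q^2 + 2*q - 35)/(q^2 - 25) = (q + 7)/(q + 5)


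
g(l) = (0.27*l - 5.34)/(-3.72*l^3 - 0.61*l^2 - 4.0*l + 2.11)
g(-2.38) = -0.10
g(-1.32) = -0.38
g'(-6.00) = -0.00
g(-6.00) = -0.01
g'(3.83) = -0.02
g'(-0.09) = -3.40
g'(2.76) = -0.05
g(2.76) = 0.05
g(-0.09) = -2.17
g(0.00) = -2.53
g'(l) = (0.27*l - 5.34)*(11.16*l^2 + 1.22*l + 4.0)/(-3.72*l^3 - 0.61*l^2 - 4.0*l + 2.11)^2 + 0.27/(-3.72*l^3 - 0.61*l^2 - 4.0*l + 2.11) = (2.0088*l^3 - 59.4297*l^2 - 6.5148*l - 20.7903)/(13.8384*l^6 + 4.5384*l^5 + 30.1321*l^4 - 10.8184*l^3 + 13.4258*l^2 - 16.88*l + 4.4521)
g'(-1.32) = -0.54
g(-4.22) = -0.02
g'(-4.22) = -0.01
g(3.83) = 0.02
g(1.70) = 0.20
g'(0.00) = -4.67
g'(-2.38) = -0.11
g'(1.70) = -0.32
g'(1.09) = -1.58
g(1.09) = 0.65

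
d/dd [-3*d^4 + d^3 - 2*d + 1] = -12*d^3 + 3*d^2 - 2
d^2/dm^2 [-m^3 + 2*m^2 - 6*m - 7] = 4 - 6*m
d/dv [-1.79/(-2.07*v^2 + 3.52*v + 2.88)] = (6.3008 - 7.4106*v)/(-2.07*v^2 + 3.52*v + 2.88)^2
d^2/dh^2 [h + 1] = 0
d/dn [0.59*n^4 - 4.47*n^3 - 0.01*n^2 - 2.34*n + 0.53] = 2.36*n^3 - 13.41*n^2 - 0.02*n - 2.34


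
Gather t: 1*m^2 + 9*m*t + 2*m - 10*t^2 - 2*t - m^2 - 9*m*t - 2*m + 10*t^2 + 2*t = 0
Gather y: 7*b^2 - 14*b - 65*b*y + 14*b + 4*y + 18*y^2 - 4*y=7*b^2 - 65*b*y + 18*y^2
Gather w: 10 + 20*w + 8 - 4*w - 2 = 16*w + 16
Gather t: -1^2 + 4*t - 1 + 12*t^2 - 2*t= 12*t^2 + 2*t - 2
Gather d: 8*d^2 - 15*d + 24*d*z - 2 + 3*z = 8*d^2 + d*(24*z - 15) + 3*z - 2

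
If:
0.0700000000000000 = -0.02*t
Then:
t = -3.50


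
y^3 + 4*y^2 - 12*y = y*(y - 2)*(y + 6)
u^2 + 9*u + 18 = (u + 3)*(u + 6)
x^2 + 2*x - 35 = (x - 5)*(x + 7)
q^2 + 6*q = q*(q + 6)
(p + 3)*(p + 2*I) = p^2 + 3*p + 2*I*p + 6*I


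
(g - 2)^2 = g^2 - 4*g + 4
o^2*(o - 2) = o^3 - 2*o^2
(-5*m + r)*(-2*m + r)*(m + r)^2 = 10*m^4 + 13*m^3*r - 3*m^2*r^2 - 5*m*r^3 + r^4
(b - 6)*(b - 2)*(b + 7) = b^3 - b^2 - 44*b + 84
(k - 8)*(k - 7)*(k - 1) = k^3 - 16*k^2 + 71*k - 56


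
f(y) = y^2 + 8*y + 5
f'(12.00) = 32.00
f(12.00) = 245.00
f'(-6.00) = -4.00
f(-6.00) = -7.00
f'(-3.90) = 0.20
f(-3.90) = -10.99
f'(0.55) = 9.10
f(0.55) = 9.70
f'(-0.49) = 7.02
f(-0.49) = 1.32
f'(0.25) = 8.50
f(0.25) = 7.06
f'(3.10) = 14.20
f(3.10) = 39.41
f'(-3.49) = 1.02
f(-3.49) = -10.74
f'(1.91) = 11.82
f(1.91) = 23.93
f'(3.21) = 14.42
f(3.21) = 40.98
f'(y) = 2*y + 8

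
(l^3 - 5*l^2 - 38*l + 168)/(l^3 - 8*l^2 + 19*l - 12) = (l^2 - l - 42)/(l^2 - 4*l + 3)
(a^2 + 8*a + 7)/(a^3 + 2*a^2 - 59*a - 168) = (a + 1)/(a^2 - 5*a - 24)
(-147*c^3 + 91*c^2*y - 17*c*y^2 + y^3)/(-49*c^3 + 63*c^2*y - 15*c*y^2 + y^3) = (-3*c + y)/(-c + y)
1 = 1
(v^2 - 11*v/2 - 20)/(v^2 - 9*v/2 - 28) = (2*v + 5)/(2*v + 7)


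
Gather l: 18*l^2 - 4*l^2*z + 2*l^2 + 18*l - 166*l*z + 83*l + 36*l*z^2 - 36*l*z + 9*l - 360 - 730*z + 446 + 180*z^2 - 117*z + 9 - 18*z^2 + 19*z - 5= l^2*(20 - 4*z) + l*(36*z^2 - 202*z + 110) + 162*z^2 - 828*z + 90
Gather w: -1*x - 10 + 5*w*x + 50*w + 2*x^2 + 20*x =w*(5*x + 50) + 2*x^2 + 19*x - 10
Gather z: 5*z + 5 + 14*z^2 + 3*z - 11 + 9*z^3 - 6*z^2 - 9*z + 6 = 9*z^3 + 8*z^2 - z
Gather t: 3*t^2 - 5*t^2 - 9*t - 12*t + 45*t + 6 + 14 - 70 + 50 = -2*t^2 + 24*t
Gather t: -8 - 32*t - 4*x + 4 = -32*t - 4*x - 4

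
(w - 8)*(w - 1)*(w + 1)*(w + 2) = w^4 - 6*w^3 - 17*w^2 + 6*w + 16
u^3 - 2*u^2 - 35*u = u*(u - 7)*(u + 5)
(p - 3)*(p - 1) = p^2 - 4*p + 3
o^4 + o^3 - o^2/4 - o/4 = o*(o - 1/2)*(o + 1/2)*(o + 1)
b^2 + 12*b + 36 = (b + 6)^2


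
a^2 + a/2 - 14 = (a - 7/2)*(a + 4)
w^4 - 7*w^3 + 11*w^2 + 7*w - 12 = (w - 4)*(w - 3)*(w - 1)*(w + 1)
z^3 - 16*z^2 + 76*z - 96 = (z - 8)*(z - 6)*(z - 2)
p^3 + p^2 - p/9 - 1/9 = (p - 1/3)*(p + 1/3)*(p + 1)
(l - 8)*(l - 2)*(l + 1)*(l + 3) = l^4 - 6*l^3 - 21*l^2 + 34*l + 48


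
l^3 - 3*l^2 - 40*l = l*(l - 8)*(l + 5)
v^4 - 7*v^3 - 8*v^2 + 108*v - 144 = (v - 6)*(v - 3)*(v - 2)*(v + 4)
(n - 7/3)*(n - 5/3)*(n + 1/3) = n^3 - 11*n^2/3 + 23*n/9 + 35/27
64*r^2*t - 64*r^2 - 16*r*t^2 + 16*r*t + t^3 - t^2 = (-8*r + t)^2*(t - 1)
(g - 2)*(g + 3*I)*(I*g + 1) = I*g^3 - 2*g^2 - 2*I*g^2 + 4*g + 3*I*g - 6*I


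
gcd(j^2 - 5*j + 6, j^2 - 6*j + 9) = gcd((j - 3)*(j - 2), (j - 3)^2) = j - 3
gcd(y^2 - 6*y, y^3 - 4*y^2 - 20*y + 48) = y - 6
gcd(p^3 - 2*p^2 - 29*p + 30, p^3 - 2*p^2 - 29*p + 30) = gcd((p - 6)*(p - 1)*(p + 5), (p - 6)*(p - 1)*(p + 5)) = p^3 - 2*p^2 - 29*p + 30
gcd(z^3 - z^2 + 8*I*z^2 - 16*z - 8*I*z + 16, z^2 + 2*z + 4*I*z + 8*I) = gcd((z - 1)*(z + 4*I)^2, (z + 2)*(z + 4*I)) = z + 4*I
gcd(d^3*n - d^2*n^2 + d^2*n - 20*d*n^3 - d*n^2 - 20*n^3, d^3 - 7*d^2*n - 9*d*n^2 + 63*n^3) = 1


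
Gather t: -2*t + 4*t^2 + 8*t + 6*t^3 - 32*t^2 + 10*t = 6*t^3 - 28*t^2 + 16*t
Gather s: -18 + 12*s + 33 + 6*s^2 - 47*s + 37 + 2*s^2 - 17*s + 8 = 8*s^2 - 52*s + 60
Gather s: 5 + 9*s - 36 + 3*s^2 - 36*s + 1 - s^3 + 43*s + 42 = -s^3 + 3*s^2 + 16*s + 12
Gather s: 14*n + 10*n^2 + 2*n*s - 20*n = 10*n^2 + 2*n*s - 6*n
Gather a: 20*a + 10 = 20*a + 10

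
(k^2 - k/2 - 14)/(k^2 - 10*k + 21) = (k^2 - k/2 - 14)/(k^2 - 10*k + 21)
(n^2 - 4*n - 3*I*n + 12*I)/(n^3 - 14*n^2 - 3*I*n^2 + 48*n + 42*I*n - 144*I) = (n - 4)/(n^2 - 14*n + 48)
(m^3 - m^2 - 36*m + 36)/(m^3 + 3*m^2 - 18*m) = (m^2 - 7*m + 6)/(m*(m - 3))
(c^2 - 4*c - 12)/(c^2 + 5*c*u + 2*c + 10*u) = (c - 6)/(c + 5*u)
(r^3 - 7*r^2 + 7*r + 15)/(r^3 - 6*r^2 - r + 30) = (r + 1)/(r + 2)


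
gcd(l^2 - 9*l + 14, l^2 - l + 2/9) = 1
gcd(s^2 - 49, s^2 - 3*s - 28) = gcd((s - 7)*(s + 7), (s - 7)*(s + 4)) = s - 7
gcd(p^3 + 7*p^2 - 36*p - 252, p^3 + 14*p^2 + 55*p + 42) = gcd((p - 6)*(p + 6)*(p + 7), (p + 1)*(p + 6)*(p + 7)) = p^2 + 13*p + 42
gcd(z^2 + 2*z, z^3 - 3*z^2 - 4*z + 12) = z + 2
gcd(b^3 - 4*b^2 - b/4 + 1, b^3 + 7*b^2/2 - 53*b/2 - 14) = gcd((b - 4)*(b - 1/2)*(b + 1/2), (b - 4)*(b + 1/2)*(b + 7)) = b^2 - 7*b/2 - 2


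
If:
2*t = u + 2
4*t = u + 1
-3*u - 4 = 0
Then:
No Solution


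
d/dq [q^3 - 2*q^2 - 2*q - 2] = 3*q^2 - 4*q - 2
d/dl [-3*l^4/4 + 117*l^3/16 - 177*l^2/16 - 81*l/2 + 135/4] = -3*l^3 + 351*l^2/16 - 177*l/8 - 81/2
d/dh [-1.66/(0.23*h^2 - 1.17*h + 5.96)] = (0.7636*h - 1.9422)/(0.23*h^2 - 1.17*h + 5.96)^2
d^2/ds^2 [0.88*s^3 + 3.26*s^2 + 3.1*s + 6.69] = 5.28*s + 6.52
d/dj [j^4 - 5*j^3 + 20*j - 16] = 4*j^3 - 15*j^2 + 20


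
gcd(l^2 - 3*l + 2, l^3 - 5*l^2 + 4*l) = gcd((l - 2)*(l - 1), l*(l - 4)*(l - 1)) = l - 1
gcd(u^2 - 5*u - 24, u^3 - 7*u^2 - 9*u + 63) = u + 3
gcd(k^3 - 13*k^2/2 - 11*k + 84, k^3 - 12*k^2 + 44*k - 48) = k^2 - 10*k + 24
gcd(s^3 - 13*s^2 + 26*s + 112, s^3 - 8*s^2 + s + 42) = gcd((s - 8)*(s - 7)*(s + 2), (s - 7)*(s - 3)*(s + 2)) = s^2 - 5*s - 14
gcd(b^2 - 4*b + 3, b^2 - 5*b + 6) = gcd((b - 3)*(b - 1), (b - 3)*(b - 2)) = b - 3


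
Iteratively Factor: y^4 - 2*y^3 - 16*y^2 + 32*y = (y + 4)*(y^3 - 6*y^2 + 8*y) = y*(y + 4)*(y^2 - 6*y + 8) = y*(y - 4)*(y + 4)*(y - 2)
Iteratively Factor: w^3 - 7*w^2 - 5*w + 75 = (w - 5)*(w^2 - 2*w - 15) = (w - 5)*(w + 3)*(w - 5)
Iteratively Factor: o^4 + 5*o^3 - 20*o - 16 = (o + 2)*(o^3 + 3*o^2 - 6*o - 8) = (o - 2)*(o + 2)*(o^2 + 5*o + 4) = (o - 2)*(o + 2)*(o + 4)*(o + 1)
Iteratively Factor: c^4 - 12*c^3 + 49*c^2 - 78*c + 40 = (c - 5)*(c^3 - 7*c^2 + 14*c - 8) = (c - 5)*(c - 2)*(c^2 - 5*c + 4) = (c - 5)*(c - 4)*(c - 2)*(c - 1)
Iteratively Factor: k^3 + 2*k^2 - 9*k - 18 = (k - 3)*(k^2 + 5*k + 6) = (k - 3)*(k + 3)*(k + 2)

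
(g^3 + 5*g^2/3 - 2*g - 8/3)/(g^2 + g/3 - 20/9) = 3*(g^2 + 3*g + 2)/(3*g + 5)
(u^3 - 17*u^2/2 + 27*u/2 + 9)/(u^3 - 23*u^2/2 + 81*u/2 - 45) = (2*u + 1)/(2*u - 5)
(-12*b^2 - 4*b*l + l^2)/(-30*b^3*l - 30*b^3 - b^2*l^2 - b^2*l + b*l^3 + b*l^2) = (2*b + l)/(b*(5*b*l + 5*b + l^2 + l))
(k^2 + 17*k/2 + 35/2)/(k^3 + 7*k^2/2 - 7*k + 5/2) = (2*k + 7)/(2*k^2 - 3*k + 1)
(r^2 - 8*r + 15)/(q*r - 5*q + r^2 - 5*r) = (r - 3)/(q + r)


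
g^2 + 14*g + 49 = (g + 7)^2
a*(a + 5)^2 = a^3 + 10*a^2 + 25*a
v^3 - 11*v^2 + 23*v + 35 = (v - 7)*(v - 5)*(v + 1)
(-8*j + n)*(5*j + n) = -40*j^2 - 3*j*n + n^2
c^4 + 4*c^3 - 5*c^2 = c^2*(c - 1)*(c + 5)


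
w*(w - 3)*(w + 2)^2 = w^4 + w^3 - 8*w^2 - 12*w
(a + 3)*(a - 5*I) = a^2 + 3*a - 5*I*a - 15*I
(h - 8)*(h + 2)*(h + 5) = h^3 - h^2 - 46*h - 80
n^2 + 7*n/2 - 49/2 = (n - 7/2)*(n + 7)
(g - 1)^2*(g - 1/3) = g^3 - 7*g^2/3 + 5*g/3 - 1/3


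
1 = 1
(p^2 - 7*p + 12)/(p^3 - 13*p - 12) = (p - 3)/(p^2 + 4*p + 3)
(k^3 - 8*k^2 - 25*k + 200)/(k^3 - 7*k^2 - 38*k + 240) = (k + 5)/(k + 6)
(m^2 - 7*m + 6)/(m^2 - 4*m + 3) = (m - 6)/(m - 3)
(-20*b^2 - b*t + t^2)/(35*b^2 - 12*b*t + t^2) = (4*b + t)/(-7*b + t)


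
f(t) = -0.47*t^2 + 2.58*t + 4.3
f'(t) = 2.58 - 0.94*t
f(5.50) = 4.27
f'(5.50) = -2.59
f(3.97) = 7.13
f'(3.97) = -1.15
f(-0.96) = 1.39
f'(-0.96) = 3.48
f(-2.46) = -4.89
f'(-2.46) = 4.89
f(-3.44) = -10.14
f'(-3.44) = 5.81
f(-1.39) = -0.19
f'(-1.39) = 3.89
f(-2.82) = -6.71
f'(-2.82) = 5.23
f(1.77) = 7.39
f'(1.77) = 0.92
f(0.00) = 4.30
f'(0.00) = 2.58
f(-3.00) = -7.67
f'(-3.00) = 5.40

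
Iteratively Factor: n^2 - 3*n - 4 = (n + 1)*(n - 4)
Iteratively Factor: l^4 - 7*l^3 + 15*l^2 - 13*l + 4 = (l - 1)*(l^3 - 6*l^2 + 9*l - 4) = (l - 1)^2*(l^2 - 5*l + 4) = (l - 1)^3*(l - 4)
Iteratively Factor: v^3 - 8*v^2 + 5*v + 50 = (v + 2)*(v^2 - 10*v + 25) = (v - 5)*(v + 2)*(v - 5)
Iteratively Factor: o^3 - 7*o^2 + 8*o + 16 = (o - 4)*(o^2 - 3*o - 4) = (o - 4)*(o + 1)*(o - 4)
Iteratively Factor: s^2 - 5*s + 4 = (s - 4)*(s - 1)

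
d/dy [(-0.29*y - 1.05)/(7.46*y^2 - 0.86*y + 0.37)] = (2.1634*y^2 + 15.666*y - 1.0103)/(55.6516*y^4 - 12.8312*y^3 + 6.26*y^2 - 0.6364*y + 0.1369)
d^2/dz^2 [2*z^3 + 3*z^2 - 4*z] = 12*z + 6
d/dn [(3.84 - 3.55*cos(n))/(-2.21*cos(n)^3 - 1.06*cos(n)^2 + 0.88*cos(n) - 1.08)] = (15.691*cos(n)^3 - 21.6962*cos(n)^2 - 8.1408*cos(n) - 0.4548)*sin(n)/(4.8841*cos(n)^6 + 4.6852*cos(n)^5 - 2.766*cos(n)^4 + 2.908*cos(n)^3 + 3.064*cos(n)^2 - 1.9008*cos(n) + 1.1664)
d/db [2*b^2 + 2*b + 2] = 4*b + 2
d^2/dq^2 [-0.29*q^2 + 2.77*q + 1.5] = -0.580000000000000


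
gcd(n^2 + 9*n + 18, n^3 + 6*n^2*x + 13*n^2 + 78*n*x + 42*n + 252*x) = n + 6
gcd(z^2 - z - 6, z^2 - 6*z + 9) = z - 3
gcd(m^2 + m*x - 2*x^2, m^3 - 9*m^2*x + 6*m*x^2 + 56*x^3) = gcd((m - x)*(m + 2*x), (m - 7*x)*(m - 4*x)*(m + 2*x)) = m + 2*x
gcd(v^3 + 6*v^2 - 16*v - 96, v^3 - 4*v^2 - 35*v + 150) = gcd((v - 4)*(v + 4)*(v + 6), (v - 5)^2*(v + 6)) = v + 6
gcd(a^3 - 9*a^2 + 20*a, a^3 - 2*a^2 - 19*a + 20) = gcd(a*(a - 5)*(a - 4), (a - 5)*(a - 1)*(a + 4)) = a - 5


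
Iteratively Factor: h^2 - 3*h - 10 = (h - 5)*(h + 2)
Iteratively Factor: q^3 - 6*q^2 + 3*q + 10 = (q - 2)*(q^2 - 4*q - 5) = (q - 5)*(q - 2)*(q + 1)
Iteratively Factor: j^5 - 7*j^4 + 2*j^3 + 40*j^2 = (j)*(j^4 - 7*j^3 + 2*j^2 + 40*j) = j*(j - 5)*(j^3 - 2*j^2 - 8*j) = j*(j - 5)*(j + 2)*(j^2 - 4*j) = j*(j - 5)*(j - 4)*(j + 2)*(j)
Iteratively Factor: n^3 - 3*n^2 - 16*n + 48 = (n - 4)*(n^2 + n - 12) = (n - 4)*(n + 4)*(n - 3)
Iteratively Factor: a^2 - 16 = (a + 4)*(a - 4)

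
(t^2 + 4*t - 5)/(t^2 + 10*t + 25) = (t - 1)/(t + 5)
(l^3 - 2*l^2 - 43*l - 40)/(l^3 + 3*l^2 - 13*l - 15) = (l - 8)/(l - 3)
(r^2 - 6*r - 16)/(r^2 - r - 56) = (r + 2)/(r + 7)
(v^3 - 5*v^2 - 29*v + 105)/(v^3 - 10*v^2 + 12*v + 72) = (v^3 - 5*v^2 - 29*v + 105)/(v^3 - 10*v^2 + 12*v + 72)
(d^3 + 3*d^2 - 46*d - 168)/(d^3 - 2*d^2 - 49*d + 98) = (d^2 + 10*d + 24)/(d^2 + 5*d - 14)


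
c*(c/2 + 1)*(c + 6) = c^3/2 + 4*c^2 + 6*c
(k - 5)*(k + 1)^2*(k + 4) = k^4 + k^3 - 21*k^2 - 41*k - 20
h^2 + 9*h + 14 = (h + 2)*(h + 7)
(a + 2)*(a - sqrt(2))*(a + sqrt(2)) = a^3 + 2*a^2 - 2*a - 4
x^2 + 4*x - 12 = (x - 2)*(x + 6)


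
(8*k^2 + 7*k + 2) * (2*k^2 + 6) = 16*k^4 + 14*k^3 + 52*k^2 + 42*k + 12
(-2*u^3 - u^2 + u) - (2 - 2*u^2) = -2*u^3 + u^2 + u - 2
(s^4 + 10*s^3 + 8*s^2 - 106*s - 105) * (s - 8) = s^5 + 2*s^4 - 72*s^3 - 170*s^2 + 743*s + 840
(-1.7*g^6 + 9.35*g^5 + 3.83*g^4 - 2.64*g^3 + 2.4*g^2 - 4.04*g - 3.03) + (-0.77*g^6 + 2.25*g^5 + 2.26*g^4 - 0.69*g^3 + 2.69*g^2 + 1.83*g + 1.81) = -2.47*g^6 + 11.6*g^5 + 6.09*g^4 - 3.33*g^3 + 5.09*g^2 - 2.21*g - 1.22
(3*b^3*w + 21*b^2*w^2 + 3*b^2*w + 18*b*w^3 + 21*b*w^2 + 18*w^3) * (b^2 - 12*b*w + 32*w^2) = 3*b^5*w - 15*b^4*w^2 + 3*b^4*w - 138*b^3*w^3 - 15*b^3*w^2 + 456*b^2*w^4 - 138*b^2*w^3 + 576*b*w^5 + 456*b*w^4 + 576*w^5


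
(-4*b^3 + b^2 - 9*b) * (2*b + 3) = -8*b^4 - 10*b^3 - 15*b^2 - 27*b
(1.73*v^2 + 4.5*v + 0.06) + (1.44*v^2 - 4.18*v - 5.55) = 3.17*v^2 + 0.32*v - 5.49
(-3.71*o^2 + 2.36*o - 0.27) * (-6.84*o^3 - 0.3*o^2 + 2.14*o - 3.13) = 25.3764*o^5 - 15.0294*o^4 - 6.8006*o^3 + 16.7437*o^2 - 7.9646*o + 0.8451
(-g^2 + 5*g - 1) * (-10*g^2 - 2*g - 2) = 10*g^4 - 48*g^3 + 2*g^2 - 8*g + 2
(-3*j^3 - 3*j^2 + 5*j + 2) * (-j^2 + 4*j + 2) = 3*j^5 - 9*j^4 - 23*j^3 + 12*j^2 + 18*j + 4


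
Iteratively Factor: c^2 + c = (c)*(c + 1)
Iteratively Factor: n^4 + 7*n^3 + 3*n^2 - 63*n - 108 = (n + 4)*(n^3 + 3*n^2 - 9*n - 27) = (n + 3)*(n + 4)*(n^2 - 9) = (n + 3)^2*(n + 4)*(n - 3)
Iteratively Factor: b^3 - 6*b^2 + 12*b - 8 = (b - 2)*(b^2 - 4*b + 4) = (b - 2)^2*(b - 2)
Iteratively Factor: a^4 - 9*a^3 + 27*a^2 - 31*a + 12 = (a - 3)*(a^3 - 6*a^2 + 9*a - 4) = (a - 3)*(a - 1)*(a^2 - 5*a + 4) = (a - 3)*(a - 1)^2*(a - 4)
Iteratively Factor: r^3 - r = (r)*(r^2 - 1) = r*(r - 1)*(r + 1)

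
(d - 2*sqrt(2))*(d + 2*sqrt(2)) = d^2 - 8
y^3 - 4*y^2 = y^2*(y - 4)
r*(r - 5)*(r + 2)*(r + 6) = r^4 + 3*r^3 - 28*r^2 - 60*r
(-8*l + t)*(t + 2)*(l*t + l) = -8*l^2*t^2 - 24*l^2*t - 16*l^2 + l*t^3 + 3*l*t^2 + 2*l*t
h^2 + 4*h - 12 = (h - 2)*(h + 6)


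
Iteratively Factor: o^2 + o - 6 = (o + 3)*(o - 2)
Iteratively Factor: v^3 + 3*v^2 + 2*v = (v + 2)*(v^2 + v) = (v + 1)*(v + 2)*(v)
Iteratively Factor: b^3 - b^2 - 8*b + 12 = (b - 2)*(b^2 + b - 6) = (b - 2)*(b + 3)*(b - 2)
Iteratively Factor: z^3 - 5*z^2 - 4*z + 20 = (z - 2)*(z^2 - 3*z - 10) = (z - 5)*(z - 2)*(z + 2)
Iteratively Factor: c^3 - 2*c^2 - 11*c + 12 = (c + 3)*(c^2 - 5*c + 4) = (c - 4)*(c + 3)*(c - 1)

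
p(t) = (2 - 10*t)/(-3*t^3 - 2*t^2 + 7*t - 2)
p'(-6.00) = 0.05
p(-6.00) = 0.12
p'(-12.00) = 0.00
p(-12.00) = 0.03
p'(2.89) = -0.29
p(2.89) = 0.38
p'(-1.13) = 1.22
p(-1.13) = -1.63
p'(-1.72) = 13.25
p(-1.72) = -4.09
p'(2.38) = -0.58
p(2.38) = 0.59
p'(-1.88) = 72.65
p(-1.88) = -9.06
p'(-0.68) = 0.41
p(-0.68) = -1.31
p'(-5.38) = 0.07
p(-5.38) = 0.15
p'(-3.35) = 0.53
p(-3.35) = 0.55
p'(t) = (2 - 10*t)*(9*t^2 + 4*t - 7)/(-3*t^3 - 2*t^2 + 7*t - 2)^2 - 10/(-3*t^3 - 2*t^2 + 7*t - 2)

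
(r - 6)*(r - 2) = r^2 - 8*r + 12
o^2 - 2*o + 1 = (o - 1)^2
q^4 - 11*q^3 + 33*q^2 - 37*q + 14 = (q - 7)*(q - 2)*(q - 1)^2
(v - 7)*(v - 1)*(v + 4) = v^3 - 4*v^2 - 25*v + 28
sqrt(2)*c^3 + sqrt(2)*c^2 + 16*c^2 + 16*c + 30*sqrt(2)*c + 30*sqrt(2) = (c + 3*sqrt(2))*(c + 5*sqrt(2))*(sqrt(2)*c + sqrt(2))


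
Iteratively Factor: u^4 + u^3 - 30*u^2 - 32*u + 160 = (u - 5)*(u^3 + 6*u^2 - 32) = (u - 5)*(u + 4)*(u^2 + 2*u - 8) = (u - 5)*(u + 4)^2*(u - 2)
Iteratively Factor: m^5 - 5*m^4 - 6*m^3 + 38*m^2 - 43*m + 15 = (m - 1)*(m^4 - 4*m^3 - 10*m^2 + 28*m - 15) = (m - 5)*(m - 1)*(m^3 + m^2 - 5*m + 3) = (m - 5)*(m - 1)*(m + 3)*(m^2 - 2*m + 1) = (m - 5)*(m - 1)^2*(m + 3)*(m - 1)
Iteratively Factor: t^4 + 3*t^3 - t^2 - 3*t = (t + 1)*(t^3 + 2*t^2 - 3*t) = (t + 1)*(t + 3)*(t^2 - t) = (t - 1)*(t + 1)*(t + 3)*(t)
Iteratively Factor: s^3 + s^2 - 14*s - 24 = (s - 4)*(s^2 + 5*s + 6) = (s - 4)*(s + 3)*(s + 2)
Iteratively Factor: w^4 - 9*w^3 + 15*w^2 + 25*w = (w - 5)*(w^3 - 4*w^2 - 5*w) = (w - 5)*(w + 1)*(w^2 - 5*w) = (w - 5)^2*(w + 1)*(w)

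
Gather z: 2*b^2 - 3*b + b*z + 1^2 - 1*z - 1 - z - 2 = 2*b^2 - 3*b + z*(b - 2) - 2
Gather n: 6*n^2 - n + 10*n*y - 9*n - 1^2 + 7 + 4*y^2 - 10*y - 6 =6*n^2 + n*(10*y - 10) + 4*y^2 - 10*y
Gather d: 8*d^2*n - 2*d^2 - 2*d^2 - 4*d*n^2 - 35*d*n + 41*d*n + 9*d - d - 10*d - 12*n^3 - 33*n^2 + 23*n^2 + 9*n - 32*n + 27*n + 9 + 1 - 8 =d^2*(8*n - 4) + d*(-4*n^2 + 6*n - 2) - 12*n^3 - 10*n^2 + 4*n + 2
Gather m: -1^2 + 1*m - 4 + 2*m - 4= 3*m - 9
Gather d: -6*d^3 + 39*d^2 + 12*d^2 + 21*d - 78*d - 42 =-6*d^3 + 51*d^2 - 57*d - 42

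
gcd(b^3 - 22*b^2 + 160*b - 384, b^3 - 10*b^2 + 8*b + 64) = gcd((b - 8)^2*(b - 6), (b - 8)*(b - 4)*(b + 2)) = b - 8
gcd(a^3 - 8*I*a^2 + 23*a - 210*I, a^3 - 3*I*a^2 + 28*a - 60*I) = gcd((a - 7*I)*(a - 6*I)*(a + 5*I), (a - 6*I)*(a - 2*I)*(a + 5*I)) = a^2 - I*a + 30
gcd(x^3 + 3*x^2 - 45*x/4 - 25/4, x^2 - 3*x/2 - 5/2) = x - 5/2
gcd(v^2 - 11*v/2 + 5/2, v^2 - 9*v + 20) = v - 5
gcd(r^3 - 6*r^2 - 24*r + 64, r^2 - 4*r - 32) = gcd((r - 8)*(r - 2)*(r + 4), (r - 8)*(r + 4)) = r^2 - 4*r - 32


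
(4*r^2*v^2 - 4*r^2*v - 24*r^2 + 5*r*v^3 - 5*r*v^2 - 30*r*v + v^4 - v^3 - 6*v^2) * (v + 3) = 4*r^2*v^3 + 8*r^2*v^2 - 36*r^2*v - 72*r^2 + 5*r*v^4 + 10*r*v^3 - 45*r*v^2 - 90*r*v + v^5 + 2*v^4 - 9*v^3 - 18*v^2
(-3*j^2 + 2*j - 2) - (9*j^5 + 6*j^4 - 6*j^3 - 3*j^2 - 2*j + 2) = -9*j^5 - 6*j^4 + 6*j^3 + 4*j - 4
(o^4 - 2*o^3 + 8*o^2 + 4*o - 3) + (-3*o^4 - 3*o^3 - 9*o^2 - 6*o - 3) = -2*o^4 - 5*o^3 - o^2 - 2*o - 6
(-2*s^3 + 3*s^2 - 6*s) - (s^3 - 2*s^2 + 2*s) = -3*s^3 + 5*s^2 - 8*s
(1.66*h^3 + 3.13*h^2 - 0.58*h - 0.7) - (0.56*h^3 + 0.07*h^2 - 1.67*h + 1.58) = 1.1*h^3 + 3.06*h^2 + 1.09*h - 2.28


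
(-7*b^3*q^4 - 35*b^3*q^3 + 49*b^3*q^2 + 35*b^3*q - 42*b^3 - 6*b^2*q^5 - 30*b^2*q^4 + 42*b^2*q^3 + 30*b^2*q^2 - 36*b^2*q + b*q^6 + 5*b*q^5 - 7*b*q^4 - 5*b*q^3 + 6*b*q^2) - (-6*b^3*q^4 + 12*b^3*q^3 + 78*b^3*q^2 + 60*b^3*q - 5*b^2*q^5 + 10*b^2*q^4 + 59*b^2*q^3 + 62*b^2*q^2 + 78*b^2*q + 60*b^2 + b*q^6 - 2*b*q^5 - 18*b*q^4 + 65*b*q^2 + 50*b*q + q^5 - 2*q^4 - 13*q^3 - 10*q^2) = -b^3*q^4 - 47*b^3*q^3 - 29*b^3*q^2 - 25*b^3*q - 42*b^3 - b^2*q^5 - 40*b^2*q^4 - 17*b^2*q^3 - 32*b^2*q^2 - 114*b^2*q - 60*b^2 + 7*b*q^5 + 11*b*q^4 - 5*b*q^3 - 59*b*q^2 - 50*b*q - q^5 + 2*q^4 + 13*q^3 + 10*q^2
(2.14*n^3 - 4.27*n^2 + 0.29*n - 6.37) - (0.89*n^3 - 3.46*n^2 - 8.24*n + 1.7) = 1.25*n^3 - 0.81*n^2 + 8.53*n - 8.07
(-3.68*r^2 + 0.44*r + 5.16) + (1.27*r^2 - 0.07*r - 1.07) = -2.41*r^2 + 0.37*r + 4.09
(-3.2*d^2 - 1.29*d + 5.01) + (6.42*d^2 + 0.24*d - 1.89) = 3.22*d^2 - 1.05*d + 3.12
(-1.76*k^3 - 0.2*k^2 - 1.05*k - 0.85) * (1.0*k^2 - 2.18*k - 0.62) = -1.76*k^5 + 3.6368*k^4 + 0.4772*k^3 + 1.563*k^2 + 2.504*k + 0.527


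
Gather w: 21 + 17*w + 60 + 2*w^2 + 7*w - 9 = 2*w^2 + 24*w + 72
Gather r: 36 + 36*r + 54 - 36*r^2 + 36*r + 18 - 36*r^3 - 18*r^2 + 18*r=-36*r^3 - 54*r^2 + 90*r + 108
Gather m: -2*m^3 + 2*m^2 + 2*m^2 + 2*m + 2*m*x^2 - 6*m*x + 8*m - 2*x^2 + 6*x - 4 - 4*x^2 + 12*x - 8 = -2*m^3 + 4*m^2 + m*(2*x^2 - 6*x + 10) - 6*x^2 + 18*x - 12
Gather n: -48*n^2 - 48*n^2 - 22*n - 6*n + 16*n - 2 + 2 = -96*n^2 - 12*n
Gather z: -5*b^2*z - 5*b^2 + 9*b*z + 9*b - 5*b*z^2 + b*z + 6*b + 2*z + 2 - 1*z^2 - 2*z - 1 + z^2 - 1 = -5*b^2 - 5*b*z^2 + 15*b + z*(-5*b^2 + 10*b)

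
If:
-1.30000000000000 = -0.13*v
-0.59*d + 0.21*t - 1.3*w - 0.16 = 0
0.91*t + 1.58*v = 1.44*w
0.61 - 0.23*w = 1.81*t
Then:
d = -23.43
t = -0.98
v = 10.00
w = 10.35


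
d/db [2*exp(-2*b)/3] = -4*exp(-2*b)/3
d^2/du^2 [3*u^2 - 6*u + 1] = 6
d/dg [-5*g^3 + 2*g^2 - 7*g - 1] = -15*g^2 + 4*g - 7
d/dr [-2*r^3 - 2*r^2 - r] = -6*r^2 - 4*r - 1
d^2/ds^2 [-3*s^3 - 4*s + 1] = -18*s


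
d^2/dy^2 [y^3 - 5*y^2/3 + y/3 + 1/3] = 6*y - 10/3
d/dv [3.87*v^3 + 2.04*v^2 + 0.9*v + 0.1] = 11.61*v^2 + 4.08*v + 0.9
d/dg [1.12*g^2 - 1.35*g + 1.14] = 2.24*g - 1.35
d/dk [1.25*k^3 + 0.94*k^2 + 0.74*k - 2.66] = 3.75*k^2 + 1.88*k + 0.74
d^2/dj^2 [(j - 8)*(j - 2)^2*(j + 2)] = 12*j^2 - 60*j + 24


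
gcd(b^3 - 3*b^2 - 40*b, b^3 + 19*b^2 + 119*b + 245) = b + 5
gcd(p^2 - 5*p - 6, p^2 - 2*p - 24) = p - 6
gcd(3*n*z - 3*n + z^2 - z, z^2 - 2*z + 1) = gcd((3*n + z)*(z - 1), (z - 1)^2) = z - 1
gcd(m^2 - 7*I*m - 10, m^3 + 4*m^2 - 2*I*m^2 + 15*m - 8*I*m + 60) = m - 5*I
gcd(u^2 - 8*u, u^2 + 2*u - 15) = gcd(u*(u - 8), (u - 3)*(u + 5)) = 1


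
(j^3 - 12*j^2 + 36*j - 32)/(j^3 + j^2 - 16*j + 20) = (j - 8)/(j + 5)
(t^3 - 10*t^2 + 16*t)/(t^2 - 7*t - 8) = t*(t - 2)/(t + 1)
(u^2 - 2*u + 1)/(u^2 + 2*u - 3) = (u - 1)/(u + 3)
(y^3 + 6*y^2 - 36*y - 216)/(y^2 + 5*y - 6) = (y^2 - 36)/(y - 1)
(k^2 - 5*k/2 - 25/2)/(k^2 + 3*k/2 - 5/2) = (k - 5)/(k - 1)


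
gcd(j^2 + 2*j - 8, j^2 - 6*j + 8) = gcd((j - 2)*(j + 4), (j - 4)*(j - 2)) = j - 2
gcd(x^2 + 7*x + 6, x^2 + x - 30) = x + 6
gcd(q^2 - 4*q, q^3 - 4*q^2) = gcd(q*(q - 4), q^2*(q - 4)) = q^2 - 4*q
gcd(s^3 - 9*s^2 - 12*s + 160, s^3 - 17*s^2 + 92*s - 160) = s^2 - 13*s + 40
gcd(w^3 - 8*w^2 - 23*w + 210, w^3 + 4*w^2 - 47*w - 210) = w^2 - 2*w - 35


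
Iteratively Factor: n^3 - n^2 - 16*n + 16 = (n + 4)*(n^2 - 5*n + 4) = (n - 4)*(n + 4)*(n - 1)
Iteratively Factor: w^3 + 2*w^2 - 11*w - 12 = (w + 4)*(w^2 - 2*w - 3) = (w - 3)*(w + 4)*(w + 1)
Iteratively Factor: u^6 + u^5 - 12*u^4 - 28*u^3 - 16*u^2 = (u + 1)*(u^5 - 12*u^3 - 16*u^2) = u*(u + 1)*(u^4 - 12*u^2 - 16*u) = u*(u - 4)*(u + 1)*(u^3 + 4*u^2 + 4*u) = u*(u - 4)*(u + 1)*(u + 2)*(u^2 + 2*u) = u^2*(u - 4)*(u + 1)*(u + 2)*(u + 2)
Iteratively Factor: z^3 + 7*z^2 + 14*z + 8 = (z + 4)*(z^2 + 3*z + 2) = (z + 2)*(z + 4)*(z + 1)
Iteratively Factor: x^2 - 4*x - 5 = (x + 1)*(x - 5)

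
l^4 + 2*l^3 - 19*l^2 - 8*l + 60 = (l - 3)*(l - 2)*(l + 2)*(l + 5)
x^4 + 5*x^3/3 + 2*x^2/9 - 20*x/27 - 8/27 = (x - 2/3)*(x + 2/3)^2*(x + 1)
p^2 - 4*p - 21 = (p - 7)*(p + 3)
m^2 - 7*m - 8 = (m - 8)*(m + 1)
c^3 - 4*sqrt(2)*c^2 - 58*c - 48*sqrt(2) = (c - 8*sqrt(2))*(c + sqrt(2))*(c + 3*sqrt(2))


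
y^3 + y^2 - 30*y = y*(y - 5)*(y + 6)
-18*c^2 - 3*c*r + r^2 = (-6*c + r)*(3*c + r)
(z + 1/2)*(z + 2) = z^2 + 5*z/2 + 1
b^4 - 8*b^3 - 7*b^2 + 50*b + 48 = (b - 8)*(b - 3)*(b + 1)*(b + 2)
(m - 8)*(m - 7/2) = m^2 - 23*m/2 + 28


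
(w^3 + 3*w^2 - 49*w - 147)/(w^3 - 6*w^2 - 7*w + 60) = (w^2 - 49)/(w^2 - 9*w + 20)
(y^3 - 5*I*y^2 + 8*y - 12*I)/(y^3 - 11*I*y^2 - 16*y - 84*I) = (y - I)/(y - 7*I)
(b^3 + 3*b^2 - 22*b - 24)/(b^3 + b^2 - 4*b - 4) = (b^2 + 2*b - 24)/(b^2 - 4)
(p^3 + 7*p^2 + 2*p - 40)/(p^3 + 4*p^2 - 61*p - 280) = (p^2 + 2*p - 8)/(p^2 - p - 56)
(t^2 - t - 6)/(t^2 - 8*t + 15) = (t + 2)/(t - 5)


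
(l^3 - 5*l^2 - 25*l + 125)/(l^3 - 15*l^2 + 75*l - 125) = (l + 5)/(l - 5)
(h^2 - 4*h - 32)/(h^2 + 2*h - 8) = (h - 8)/(h - 2)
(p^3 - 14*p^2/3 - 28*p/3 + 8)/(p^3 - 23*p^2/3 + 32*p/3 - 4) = (p + 2)/(p - 1)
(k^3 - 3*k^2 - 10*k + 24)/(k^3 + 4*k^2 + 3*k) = (k^2 - 6*k + 8)/(k*(k + 1))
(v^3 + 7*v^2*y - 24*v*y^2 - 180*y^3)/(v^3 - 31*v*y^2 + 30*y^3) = (-v - 6*y)/(-v + y)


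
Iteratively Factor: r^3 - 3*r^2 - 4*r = (r + 1)*(r^2 - 4*r) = (r - 4)*(r + 1)*(r)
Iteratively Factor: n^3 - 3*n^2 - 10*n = (n + 2)*(n^2 - 5*n) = n*(n + 2)*(n - 5)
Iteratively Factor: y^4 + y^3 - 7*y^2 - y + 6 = (y + 1)*(y^3 - 7*y + 6) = (y - 1)*(y + 1)*(y^2 + y - 6) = (y - 1)*(y + 1)*(y + 3)*(y - 2)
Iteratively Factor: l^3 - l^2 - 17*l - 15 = (l - 5)*(l^2 + 4*l + 3) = (l - 5)*(l + 1)*(l + 3)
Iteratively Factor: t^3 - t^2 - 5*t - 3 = (t + 1)*(t^2 - 2*t - 3) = (t - 3)*(t + 1)*(t + 1)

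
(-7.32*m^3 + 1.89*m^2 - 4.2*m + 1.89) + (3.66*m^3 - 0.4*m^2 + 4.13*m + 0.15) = -3.66*m^3 + 1.49*m^2 - 0.0700000000000003*m + 2.04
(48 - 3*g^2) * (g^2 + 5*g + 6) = -3*g^4 - 15*g^3 + 30*g^2 + 240*g + 288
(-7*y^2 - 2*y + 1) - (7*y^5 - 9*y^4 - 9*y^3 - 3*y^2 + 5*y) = -7*y^5 + 9*y^4 + 9*y^3 - 4*y^2 - 7*y + 1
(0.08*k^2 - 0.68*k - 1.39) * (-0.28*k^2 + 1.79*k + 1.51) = -0.0224*k^4 + 0.3336*k^3 - 0.7072*k^2 - 3.5149*k - 2.0989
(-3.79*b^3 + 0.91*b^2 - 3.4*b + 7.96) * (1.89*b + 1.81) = -7.1631*b^4 - 5.14*b^3 - 4.7789*b^2 + 8.8904*b + 14.4076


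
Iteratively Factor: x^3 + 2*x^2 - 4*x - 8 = (x - 2)*(x^2 + 4*x + 4) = (x - 2)*(x + 2)*(x + 2)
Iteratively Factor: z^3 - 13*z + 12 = (z - 3)*(z^2 + 3*z - 4) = (z - 3)*(z - 1)*(z + 4)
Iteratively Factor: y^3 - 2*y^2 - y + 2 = (y - 2)*(y^2 - 1) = (y - 2)*(y - 1)*(y + 1)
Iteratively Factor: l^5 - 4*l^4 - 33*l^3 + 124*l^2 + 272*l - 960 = (l + 4)*(l^4 - 8*l^3 - l^2 + 128*l - 240) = (l - 3)*(l + 4)*(l^3 - 5*l^2 - 16*l + 80) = (l - 4)*(l - 3)*(l + 4)*(l^2 - l - 20) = (l - 4)*(l - 3)*(l + 4)^2*(l - 5)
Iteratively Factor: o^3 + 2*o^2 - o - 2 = (o + 2)*(o^2 - 1) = (o - 1)*(o + 2)*(o + 1)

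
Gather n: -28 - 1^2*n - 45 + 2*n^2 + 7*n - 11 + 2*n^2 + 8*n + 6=4*n^2 + 14*n - 78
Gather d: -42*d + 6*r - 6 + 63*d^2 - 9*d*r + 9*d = 63*d^2 + d*(-9*r - 33) + 6*r - 6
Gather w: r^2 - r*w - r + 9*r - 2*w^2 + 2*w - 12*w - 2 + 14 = r^2 + 8*r - 2*w^2 + w*(-r - 10) + 12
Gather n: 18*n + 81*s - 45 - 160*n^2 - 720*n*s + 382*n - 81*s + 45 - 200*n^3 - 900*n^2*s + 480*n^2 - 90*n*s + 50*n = -200*n^3 + n^2*(320 - 900*s) + n*(450 - 810*s)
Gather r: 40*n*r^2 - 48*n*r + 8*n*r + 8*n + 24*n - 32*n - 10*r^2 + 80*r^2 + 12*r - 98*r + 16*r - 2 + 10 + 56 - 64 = r^2*(40*n + 70) + r*(-40*n - 70)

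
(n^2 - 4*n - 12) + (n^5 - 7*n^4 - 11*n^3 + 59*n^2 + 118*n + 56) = n^5 - 7*n^4 - 11*n^3 + 60*n^2 + 114*n + 44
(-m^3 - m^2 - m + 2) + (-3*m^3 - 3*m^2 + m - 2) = -4*m^3 - 4*m^2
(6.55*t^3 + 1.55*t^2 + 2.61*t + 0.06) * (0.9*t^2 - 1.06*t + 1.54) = 5.895*t^5 - 5.548*t^4 + 10.793*t^3 - 0.3256*t^2 + 3.9558*t + 0.0924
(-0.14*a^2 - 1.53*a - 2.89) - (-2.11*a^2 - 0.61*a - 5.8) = 1.97*a^2 - 0.92*a + 2.91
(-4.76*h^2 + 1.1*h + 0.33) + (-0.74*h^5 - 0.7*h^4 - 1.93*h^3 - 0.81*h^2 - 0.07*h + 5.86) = -0.74*h^5 - 0.7*h^4 - 1.93*h^3 - 5.57*h^2 + 1.03*h + 6.19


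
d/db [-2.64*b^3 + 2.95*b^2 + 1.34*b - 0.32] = -7.92*b^2 + 5.9*b + 1.34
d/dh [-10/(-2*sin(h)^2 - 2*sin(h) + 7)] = -(20*sin(2*h) + 20*cos(h))/(-2*sin(h) + cos(2*h) + 6)^2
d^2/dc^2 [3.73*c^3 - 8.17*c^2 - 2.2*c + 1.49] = 22.38*c - 16.34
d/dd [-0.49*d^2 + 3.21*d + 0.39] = 3.21 - 0.98*d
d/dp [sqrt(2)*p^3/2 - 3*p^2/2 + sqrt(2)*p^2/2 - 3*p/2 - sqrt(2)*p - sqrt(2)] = 3*sqrt(2)*p^2/2 - 3*p + sqrt(2)*p - 3/2 - sqrt(2)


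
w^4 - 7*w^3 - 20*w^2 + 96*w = w*(w - 8)*(w - 3)*(w + 4)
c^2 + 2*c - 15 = (c - 3)*(c + 5)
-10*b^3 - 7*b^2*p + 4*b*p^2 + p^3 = (-2*b + p)*(b + p)*(5*b + p)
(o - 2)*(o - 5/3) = o^2 - 11*o/3 + 10/3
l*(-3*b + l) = -3*b*l + l^2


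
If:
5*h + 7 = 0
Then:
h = -7/5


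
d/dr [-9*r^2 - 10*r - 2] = -18*r - 10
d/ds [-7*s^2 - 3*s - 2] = -14*s - 3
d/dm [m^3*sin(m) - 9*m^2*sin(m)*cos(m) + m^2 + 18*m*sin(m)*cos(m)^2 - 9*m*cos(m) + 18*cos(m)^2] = m^3*cos(m) + 3*m^2*sin(m) - 9*m^2*cos(2*m) + 9*m*sin(m) - 9*m*sin(2*m) + 9*m*cos(m)/2 + 27*m*cos(3*m)/2 + 2*m + 9*sin(m)/2 - 18*sin(2*m) + 9*sin(3*m)/2 - 9*cos(m)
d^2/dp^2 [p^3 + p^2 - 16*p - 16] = 6*p + 2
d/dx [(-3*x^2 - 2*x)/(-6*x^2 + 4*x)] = -6/(9*x^2 - 12*x + 4)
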